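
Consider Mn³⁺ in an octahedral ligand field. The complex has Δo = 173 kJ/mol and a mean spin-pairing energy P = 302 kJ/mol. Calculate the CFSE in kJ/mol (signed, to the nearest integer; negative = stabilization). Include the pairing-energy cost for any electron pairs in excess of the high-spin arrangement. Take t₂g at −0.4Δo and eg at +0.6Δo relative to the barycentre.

Mn sits in group 7; removing 3 electrons leaves Mn³⁺ with 7 − 3 = 4 d electrons.
Δo < P, so pairing is avoided: the ground state is high-spin.
Filling d⁴ accordingly: t₂g³ eg¹.
Orbital CFSE = -0.6Δo = -0.6 × 173 = -104 kJ/mol.
High-spin has no excess pairs, so no pairing correction applies.

-104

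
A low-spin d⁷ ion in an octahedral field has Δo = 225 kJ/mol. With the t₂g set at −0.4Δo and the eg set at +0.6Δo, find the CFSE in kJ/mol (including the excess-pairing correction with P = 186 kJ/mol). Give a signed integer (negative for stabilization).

-219

The d⁷ electrons fill as t₂g⁶ eg¹.
CFSE(orbital) = 6×(-0.4Δo) + 1×(0.6Δo) = -1.8Δo; with Δo = 225 kJ/mol that is -405 kJ/mol.
Relative to high-spin t₂g⁵ eg² (2 paired), the low-spin configuration has 1 additional pair, contributing +1 × 186 = +186 kJ/mol.
Overall CFSE = -405 + 186 = -219 kJ/mol.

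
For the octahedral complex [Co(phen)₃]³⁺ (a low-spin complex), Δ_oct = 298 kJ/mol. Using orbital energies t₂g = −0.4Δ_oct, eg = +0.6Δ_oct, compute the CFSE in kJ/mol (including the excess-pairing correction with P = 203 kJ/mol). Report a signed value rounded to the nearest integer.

-309

phen is neutral, so the +3 overall charge sits on Co: oxidation state +3.
Co³⁺: group 9, so d-count = 9 − 3 = 6.
Electron filling gives t₂g⁶ eg⁰.
The orbital stabilization is -2.4Δ_oct = -2.4 × 298 = -715 kJ/mol.
Relative to high-spin t₂g⁴ eg² (1 paired), the low-spin configuration has 2 additional pairs, contributing +2 × 203 = +406 kJ/mol.
Overall CFSE = -715 + 406 = -309 kJ/mol.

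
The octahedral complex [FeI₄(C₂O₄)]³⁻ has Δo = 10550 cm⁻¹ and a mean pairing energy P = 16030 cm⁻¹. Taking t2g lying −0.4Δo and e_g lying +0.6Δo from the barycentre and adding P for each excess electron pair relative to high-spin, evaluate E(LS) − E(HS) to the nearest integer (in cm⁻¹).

Ligand charges: 4×(-1) from I⁻ and 1×(-2) from C₂O₄²⁻ sum to -6; with overall charge -3, Fe is +3.
Fe is in group 8, so Fe³⁺ is d⁵ (8 − 3 = 5).
High-spin: t2g^3 e_g^2, CFSE = 0.0Δo = 0 cm⁻¹.
For low-spin the configuration is t2g^5 e_g^0: orbital energy -2.0 × 10550 = -21100 cm⁻¹, and 2 additional pairs relative to high-spin add 32060 cm⁻¹, giving 10960 cm⁻¹.
E(LS) − E(HS) = 10960 − (0) = 10960 cm⁻¹.

10960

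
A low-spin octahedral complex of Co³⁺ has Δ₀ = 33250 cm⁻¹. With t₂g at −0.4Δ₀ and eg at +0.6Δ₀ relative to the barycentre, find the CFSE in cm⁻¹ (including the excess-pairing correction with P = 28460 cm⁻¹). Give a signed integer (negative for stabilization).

-22880

Group 9 minus oxidation state +3 gives a d⁶ configuration for Co³⁺.
The d⁶ electrons fill as t₂g⁶ eg⁰.
The orbital stabilization is -2.4Δ₀ = -2.4 × 33250 = -79800 cm⁻¹.
Pairing penalty: 3 pairs vs 1 in the high-spin reference → 2 extra × P = 56920 cm⁻¹.
Net CFSE = -79800 + 56920 = -22880 cm⁻¹.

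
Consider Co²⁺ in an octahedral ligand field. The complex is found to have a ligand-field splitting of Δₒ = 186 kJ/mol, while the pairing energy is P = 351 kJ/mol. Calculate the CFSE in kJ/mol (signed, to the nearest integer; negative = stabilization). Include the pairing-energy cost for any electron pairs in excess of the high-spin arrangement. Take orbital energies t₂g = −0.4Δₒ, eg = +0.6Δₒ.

-149

Co is in group 9, so Co²⁺ is d⁷ (9 − 2 = 7).
With Δₒ < P the complex is high-spin.
That gives t₂g⁵ eg².
Orbital CFSE = -0.8Δₒ = -0.8 × 186 = -149 kJ/mol.
High-spin has no excess pairs, so no pairing correction applies.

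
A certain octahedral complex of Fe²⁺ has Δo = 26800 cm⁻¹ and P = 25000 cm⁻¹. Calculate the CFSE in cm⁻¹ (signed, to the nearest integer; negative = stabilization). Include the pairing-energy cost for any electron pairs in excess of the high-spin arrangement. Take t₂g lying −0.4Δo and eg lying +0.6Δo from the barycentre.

Fe²⁺: group 8, so d-count = 8 − 2 = 6.
Here Δo > P (26800 > 25000), so the low-spin state is favoured.
Configuration: t₂g⁶ eg⁰.
Orbital CFSE = -2.4Δo = -2.4 × 26800 = -64320 cm⁻¹.
Excess pairs vs high-spin: 3 − 1 = 2; pairing cost = +50000 cm⁻¹.
Net CFSE = -64320 + 50000 = -14320 cm⁻¹.

-14320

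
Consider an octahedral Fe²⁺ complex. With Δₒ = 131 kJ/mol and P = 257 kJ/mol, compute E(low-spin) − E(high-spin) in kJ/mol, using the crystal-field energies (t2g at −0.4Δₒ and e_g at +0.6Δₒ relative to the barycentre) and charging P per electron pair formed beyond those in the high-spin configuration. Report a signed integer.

Fe sits in group 8; removing 2 electrons leaves Fe²⁺ with 8 − 2 = 6 d electrons.
High-spin d⁶ fills as t2g^4 e_g^2 with CFSE 4(−0.4) + 2(+0.6) = -0.4Δₒ = -52 kJ/mol.
For low-spin the configuration is t2g^6 e_g^0: orbital energy -2.4 × 131 = -314 kJ/mol, and 2 additional pairs relative to high-spin add 514 kJ/mol, giving 200 kJ/mol.
Thus E(LS) − E(HS) = 252 kJ/mol.

252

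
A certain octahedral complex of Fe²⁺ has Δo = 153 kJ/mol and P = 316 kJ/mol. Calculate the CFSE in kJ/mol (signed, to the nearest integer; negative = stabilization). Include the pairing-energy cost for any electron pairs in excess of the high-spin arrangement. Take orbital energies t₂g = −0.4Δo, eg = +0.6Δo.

-61

Fe sits in group 8; removing 2 electrons leaves Fe²⁺ with 8 − 2 = 6 d electrons.
Here Δo < P (153 < 316), so the high-spin state is favoured.
That gives t₂g⁴ eg².
Orbital CFSE = -0.4Δo = -0.4 × 153 = -61 kJ/mol.
High-spin has no excess pairs, so no pairing correction applies.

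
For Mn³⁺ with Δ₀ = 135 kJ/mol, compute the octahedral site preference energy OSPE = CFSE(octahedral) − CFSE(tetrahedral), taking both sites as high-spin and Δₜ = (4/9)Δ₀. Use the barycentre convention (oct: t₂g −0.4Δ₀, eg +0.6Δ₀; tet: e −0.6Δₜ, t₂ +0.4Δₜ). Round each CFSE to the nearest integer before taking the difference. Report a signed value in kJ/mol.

Group 7 minus oxidation state +3 gives a d⁴ configuration for Mn³⁺.
Octahedral (high-spin): t2g^3 e_g^1, CFSE = 3(−0.4) + 1(+0.6) = -0.6Δ₀ = -0.6 × 135 = -81 kJ/mol.
Tetrahedral e^2 t2^2 gives -0.4Δₜ = -0.4 × (4/9) × 135 = -24 kJ/mol.
Subtracting, OSPE = -81 − (-24) = -57 kJ/mol.

-57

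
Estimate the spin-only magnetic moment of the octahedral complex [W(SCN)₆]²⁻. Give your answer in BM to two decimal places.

Each SCN⁻ contributes -1; 6 × (-1) = -6. With overall charge -2, W is in the +4 oxidation state.
Group 6 minus oxidation state +4 gives a d² configuration for W⁴⁺.
Configuration: t2g^2 e_g^0 → 2 unpaired electrons.
μ(spin-only) = √[2(2+2)] = √8 ≈ 2.83 BM.

2.83 BM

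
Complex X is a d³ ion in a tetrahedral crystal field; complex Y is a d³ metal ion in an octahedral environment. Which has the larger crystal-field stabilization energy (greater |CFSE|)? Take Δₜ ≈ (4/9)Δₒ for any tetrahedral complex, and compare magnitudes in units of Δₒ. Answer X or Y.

X: Tetrahedral splitting is small, so the complex is high-spin; e^2 t2^1, CFSE = -0.8Δₜ ≈ -0.36Δₒ.
Y: t₂g³ eg⁰, CFSE = -1.2Δₒ.
So Y has the larger |CFSE|.

Y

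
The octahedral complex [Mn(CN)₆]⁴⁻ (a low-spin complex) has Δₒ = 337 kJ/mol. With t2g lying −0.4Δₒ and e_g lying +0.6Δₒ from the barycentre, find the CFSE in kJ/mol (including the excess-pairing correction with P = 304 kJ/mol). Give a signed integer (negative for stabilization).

Each CN⁻ contributes -1; 6 × (-1) = -6. With overall charge -4, Mn is in the +2 oxidation state.
Mn is in group 7, so Mn²⁺ is d⁵ (7 − 2 = 5).
The d⁵ electrons fill as t2g^5 e_g^0.
Orbital CFSE = 5(-0.4) + 0(0.6) = -2.0Δₒ = -2.0 × 337 = -674 kJ/mol.
Relative to high-spin t2g^3 e_g^2 (0 paired), the low-spin configuration has 2 additional pairs, contributing +2 × 304 = +608 kJ/mol.
Net CFSE = -674 + 608 = -66 kJ/mol.

-66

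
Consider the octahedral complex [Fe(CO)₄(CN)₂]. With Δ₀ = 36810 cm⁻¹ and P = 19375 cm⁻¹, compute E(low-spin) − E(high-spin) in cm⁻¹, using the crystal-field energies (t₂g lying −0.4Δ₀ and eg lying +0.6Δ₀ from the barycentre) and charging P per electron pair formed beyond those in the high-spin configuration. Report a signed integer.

-34870

Ligand charges: 4×(+0) from CO and 2×(-1) from CN⁻ sum to -2; with overall charge +0, Fe is +2.
Group 8 minus oxidation state +2 gives a d⁶ configuration for Fe²⁺.
High-spin d⁶ fills as t₂g⁴ eg² with CFSE 4(−0.4) + 2(+0.6) = -0.4Δ₀ = -14724 cm⁻¹.
For low-spin the configuration is t₂g⁶ eg⁰: orbital energy -2.4 × 36810 = -88344 cm⁻¹, and 2 additional pairs relative to high-spin add 38750 cm⁻¹, giving -49594 cm⁻¹.
Thus E(LS) − E(HS) = -34870 cm⁻¹.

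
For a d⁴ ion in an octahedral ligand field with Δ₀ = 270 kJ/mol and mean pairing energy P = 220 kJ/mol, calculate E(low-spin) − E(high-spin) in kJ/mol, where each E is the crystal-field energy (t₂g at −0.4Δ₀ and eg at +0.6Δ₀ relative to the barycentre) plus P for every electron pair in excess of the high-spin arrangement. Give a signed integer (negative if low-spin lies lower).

-50

High-spin: t₂g³ eg¹, CFSE = -0.6Δ₀ = -162 kJ/mol.
Low-spin: t₂g⁴ eg⁰, orbital CFSE = -1.6Δ₀ = -432 kJ/mol; plus 1 excess pair × P = +220 kJ/mol; total -212 kJ/mol.
Thus E(LS) − E(HS) = -50 kJ/mol.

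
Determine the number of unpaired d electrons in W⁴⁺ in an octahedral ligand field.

W is in group 6, so W⁴⁺ is d² (6 − 4 = 2).
For octahedral d² the high- and low-spin configurations coincide.
Configuration: t₂g² eg⁰, giving 2 unpaired electrons.

2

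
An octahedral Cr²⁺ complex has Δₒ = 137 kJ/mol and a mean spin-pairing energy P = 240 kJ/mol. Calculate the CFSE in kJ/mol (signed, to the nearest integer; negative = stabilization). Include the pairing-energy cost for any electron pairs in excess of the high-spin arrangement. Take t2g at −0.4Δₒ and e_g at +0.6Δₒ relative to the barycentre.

Cr is in group 6, so Cr²⁺ is d⁴ (6 − 2 = 4).
Here Δₒ < P (137 < 240), so the high-spin state is favoured.
Configuration: t2g^3 e_g^1.
Orbital CFSE = -0.6Δₒ = -0.6 × 137 = -82 kJ/mol.
High-spin has no excess pairs, so no pairing correction applies.

-82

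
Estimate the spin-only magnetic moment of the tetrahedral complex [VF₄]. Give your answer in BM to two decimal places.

1.73 BM

Each F⁻ contributes -1; 4 × (-1) = -4. With overall charge +0, V is in the +4 oxidation state.
V sits in group 5; removing 4 electrons leaves V⁴⁺ with 5 − 4 = 1 d electrons.
With tetrahedral geometry the complex is necessarily high-spin.
Configuration: e¹ t₂⁰ → 1 unpaired electron.
μ(spin-only) = √[1(1+2)] = √3 ≈ 1.73 BM.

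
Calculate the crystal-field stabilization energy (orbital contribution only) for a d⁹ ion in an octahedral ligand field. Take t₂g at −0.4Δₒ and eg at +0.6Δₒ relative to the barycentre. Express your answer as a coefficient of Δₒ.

For octahedral d⁹ the high- and low-spin configurations coincide.
Configuration: t₂g⁶ eg³.
CFSE = 6(-0.4Δₒ) + 3(0.6Δₒ) = -2.4Δₒ + 1.8Δₒ = -0.6Δₒ.

-0.6 Δₒ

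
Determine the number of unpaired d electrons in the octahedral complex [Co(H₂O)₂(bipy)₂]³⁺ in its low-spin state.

Ligand charges: 2×(+0) from H₂O and 2×(+0) from bipy sum to +0; with overall charge +3, Co is +3.
Co sits in group 9; removing 3 electrons leaves Co³⁺ with 9 − 3 = 6 d electrons.
Configuration: t2g^6 e_g^0, giving 0 unpaired electrons.

0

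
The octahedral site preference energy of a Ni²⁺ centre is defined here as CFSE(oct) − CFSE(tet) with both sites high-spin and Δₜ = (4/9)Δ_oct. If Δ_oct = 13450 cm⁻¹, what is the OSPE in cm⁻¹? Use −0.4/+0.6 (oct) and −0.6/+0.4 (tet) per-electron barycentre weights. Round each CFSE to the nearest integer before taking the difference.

-11358

Ni is in group 10, so Ni²⁺ is d⁸ (10 − 2 = 8).
Octahedral high-spin t₂g⁶ eg²: CFSE = -1.2 × 13450 = -16140 cm⁻¹.
In a tetrahedral site the filling is e⁴ t₂⁴: CFSE(tet) = -0.8Δₜ = -0.8 × (4/9)(13450) = -4782 cm⁻¹.
OSPE = -16140 − (-4782) = -11358 cm⁻¹.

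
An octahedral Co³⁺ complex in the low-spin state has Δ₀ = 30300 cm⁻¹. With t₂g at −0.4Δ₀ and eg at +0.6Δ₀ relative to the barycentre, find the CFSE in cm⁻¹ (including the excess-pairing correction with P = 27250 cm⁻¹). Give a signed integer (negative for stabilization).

Co³⁺: group 9, so d-count = 9 − 3 = 6.
The d⁶ electrons fill as t₂g⁶ eg⁰.
Orbital CFSE = 6(-0.4) + 0(0.6) = -2.4Δ₀ = -2.4 × 30300 = -72720 cm⁻¹.
Relative to high-spin t₂g⁴ eg² (1 paired), the low-spin configuration has 2 additional pairs, contributing +2 × 27250 = +54500 cm⁻¹.
Net CFSE = -72720 + 54500 = -18220 cm⁻¹.

-18220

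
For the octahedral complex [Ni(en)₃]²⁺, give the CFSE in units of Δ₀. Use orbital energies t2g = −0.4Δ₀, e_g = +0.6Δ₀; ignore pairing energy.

en is neutral, so the +2 overall charge sits on Ni: oxidation state +2.
Ni sits in group 10; removing 2 electrons leaves Ni²⁺ with 10 − 2 = 8 d electrons.
Configuration: t2g^6 e_g^2.
CFSE = 6(-0.4Δ₀) + 2(0.6Δ₀) = -2.4Δ₀ + 1.2Δ₀ = -1.2Δ₀.

-1.2 Δ₀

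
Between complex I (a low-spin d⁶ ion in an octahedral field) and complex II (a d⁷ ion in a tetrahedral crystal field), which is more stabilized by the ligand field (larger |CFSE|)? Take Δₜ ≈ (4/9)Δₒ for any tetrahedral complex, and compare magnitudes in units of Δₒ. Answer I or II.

I

I: t2g^6 e_g^0, CFSE = -2.4Δₒ.
II: Tetrahedral splitting is small, so the complex is high-spin; e⁴ t₂³, CFSE = -1.2Δₜ ≈ -0.53Δₒ.
So I has the larger |CFSE|.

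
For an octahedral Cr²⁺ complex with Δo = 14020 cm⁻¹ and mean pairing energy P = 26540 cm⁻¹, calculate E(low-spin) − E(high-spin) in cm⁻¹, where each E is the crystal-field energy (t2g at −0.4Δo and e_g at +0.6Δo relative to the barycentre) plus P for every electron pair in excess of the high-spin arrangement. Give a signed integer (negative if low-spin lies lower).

12520

Cr²⁺: group 6, so d-count = 6 − 2 = 4.
In the high-spin limit (t2g^3 e_g^1) the orbital term is -0.6Δo = -8412 cm⁻¹, with no excess pairing.
Low-spin t2g^4 e_g^0 gives -1.6Δo = -22432 cm⁻¹, but forming 1 extra pair costs 1P = 26540 cm⁻¹, so E(LS) = -22432 + 26540 = 4108 cm⁻¹.
E(LS) − E(HS) = 4108 − (-8412) = 12520 cm⁻¹.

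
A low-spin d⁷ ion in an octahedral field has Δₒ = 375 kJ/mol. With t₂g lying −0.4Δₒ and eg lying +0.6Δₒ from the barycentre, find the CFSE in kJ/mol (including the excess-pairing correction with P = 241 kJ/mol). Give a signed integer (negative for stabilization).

The d⁷ electrons fill as t₂g⁶ eg¹.
The orbital stabilization is -1.8Δₒ = -1.8 × 375 = -675 kJ/mol.
Relative to high-spin t₂g⁵ eg² (2 paired), the low-spin configuration has 1 additional pair, contributing +1 × 241 = +241 kJ/mol.
Overall CFSE = -675 + 241 = -434 kJ/mol.

-434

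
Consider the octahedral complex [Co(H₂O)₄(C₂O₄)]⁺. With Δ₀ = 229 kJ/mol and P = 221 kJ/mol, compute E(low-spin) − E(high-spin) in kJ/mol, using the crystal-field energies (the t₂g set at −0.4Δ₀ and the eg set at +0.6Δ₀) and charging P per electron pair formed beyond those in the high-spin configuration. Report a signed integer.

Ligand charges: 4×(+0) from H₂O and 1×(-2) from C₂O₄²⁻ sum to -2; with overall charge +1, Co is +3.
Co³⁺: group 9, so d-count = 9 − 3 = 6.
High-spin: t₂g⁴ eg², CFSE = -0.4Δ₀ = -92 kJ/mol.
Low-spin: t₂g⁶ eg⁰, orbital CFSE = -2.4Δ₀ = -550 kJ/mol; plus 2 excess pairs × P = +442 kJ/mol; total -108 kJ/mol.
The difference is -108 − (-92) = -16 kJ/mol, so low-spin lies lower.

-16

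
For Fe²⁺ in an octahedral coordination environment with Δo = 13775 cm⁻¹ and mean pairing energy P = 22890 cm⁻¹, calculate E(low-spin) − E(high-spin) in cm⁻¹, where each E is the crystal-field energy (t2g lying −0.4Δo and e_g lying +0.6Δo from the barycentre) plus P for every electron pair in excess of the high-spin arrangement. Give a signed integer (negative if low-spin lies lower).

Fe is in group 8, so Fe²⁺ is d⁶ (8 − 2 = 6).
High-spin d⁶ fills as t2g^4 e_g^2 with CFSE 4(−0.4) + 2(+0.6) = -0.4Δo = -5510 cm⁻¹.
Low-spin: t2g^6 e_g^0, orbital CFSE = -2.4Δo = -33060 cm⁻¹; plus 2 excess pairs × P = +45780 cm⁻¹; total 12720 cm⁻¹.
Thus E(LS) − E(HS) = 18230 cm⁻¹.

18230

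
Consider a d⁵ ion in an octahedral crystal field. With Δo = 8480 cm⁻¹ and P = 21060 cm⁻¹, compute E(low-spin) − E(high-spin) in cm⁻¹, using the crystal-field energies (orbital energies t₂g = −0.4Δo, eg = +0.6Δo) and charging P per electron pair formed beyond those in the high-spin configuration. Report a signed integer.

25160

In the high-spin limit (t₂g³ eg²) the orbital term is 0.0Δo = 0 cm⁻¹, with no excess pairing.
For low-spin the configuration is t₂g⁵ eg⁰: orbital energy -2.0 × 8480 = -16960 cm⁻¹, and 2 additional pairs relative to high-spin add 42120 cm⁻¹, giving 25160 cm⁻¹.
Thus E(LS) − E(HS) = 25160 cm⁻¹.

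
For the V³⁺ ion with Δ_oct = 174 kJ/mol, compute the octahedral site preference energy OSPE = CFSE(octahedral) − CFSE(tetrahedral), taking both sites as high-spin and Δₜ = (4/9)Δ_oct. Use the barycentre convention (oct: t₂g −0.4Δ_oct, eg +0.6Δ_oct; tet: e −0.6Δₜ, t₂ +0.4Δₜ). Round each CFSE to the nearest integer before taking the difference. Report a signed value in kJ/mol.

-46

V³⁺: group 5, so d-count = 5 − 3 = 2.
Octahedral high-spin t₂g² eg⁰: CFSE = -0.8 × 174 = -139 kJ/mol.
In a tetrahedral site the filling is e² t₂⁰: CFSE(tet) = -1.2Δₜ = -1.2 × (4/9)(174) = -93 kJ/mol.
OSPE = CFSE(oct) − CFSE(tet) = -139 − (-93) = -46 kJ/mol.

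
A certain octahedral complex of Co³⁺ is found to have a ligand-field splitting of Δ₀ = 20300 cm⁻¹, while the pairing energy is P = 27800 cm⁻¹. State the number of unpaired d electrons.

4

Co³⁺: group 9, so d-count = 9 − 3 = 6.
Since Δ₀ = 20300 cm⁻¹ < P = 27800 cm⁻¹, the complex adopts the high-spin configuration.
Filling d⁶ accordingly: t2g^4 e_g^2.
Unpaired electrons: 4.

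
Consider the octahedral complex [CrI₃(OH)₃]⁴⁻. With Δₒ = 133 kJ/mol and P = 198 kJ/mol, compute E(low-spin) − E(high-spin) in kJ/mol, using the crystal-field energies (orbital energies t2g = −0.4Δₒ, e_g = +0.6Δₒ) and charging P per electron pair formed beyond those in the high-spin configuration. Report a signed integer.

65

Ligand charges: 3×(-1) from I⁻ and 3×(-1) from OH⁻ sum to -6; with overall charge -4, Cr is +2.
Cr sits in group 6; removing 2 electrons leaves Cr²⁺ with 6 − 2 = 4 d electrons.
High-spin d⁴ fills as t2g^3 e_g^1 with CFSE 3(−0.4) + 1(+0.6) = -0.6Δₒ = -80 kJ/mol.
Low-spin t2g^4 e_g^0 gives -1.6Δₒ = -213 kJ/mol, but forming 1 extra pair costs 1P = 198 kJ/mol, so E(LS) = -213 + 198 = -15 kJ/mol.
The difference is -15 − (-80) = 65 kJ/mol, so high-spin lies lower.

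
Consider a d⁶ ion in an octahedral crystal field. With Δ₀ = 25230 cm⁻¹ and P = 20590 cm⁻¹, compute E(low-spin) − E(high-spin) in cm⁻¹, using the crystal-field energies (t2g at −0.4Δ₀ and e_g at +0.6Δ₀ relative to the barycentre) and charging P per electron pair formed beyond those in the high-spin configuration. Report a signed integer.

High-spin d⁶ fills as t2g^4 e_g^2 with CFSE 4(−0.4) + 2(+0.6) = -0.4Δ₀ = -10092 cm⁻¹.
Low-spin t2g^6 e_g^0 gives -2.4Δ₀ = -60552 cm⁻¹, but forming 2 extra pairs costs 2P = 41180 cm⁻¹, so E(LS) = -60552 + 41180 = -19372 cm⁻¹.
The difference is -19372 − (-10092) = -9280 cm⁻¹, so low-spin lies lower.

-9280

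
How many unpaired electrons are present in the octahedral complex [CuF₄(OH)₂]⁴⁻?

Ligand charges: 4×(-1) from F⁻ and 2×(-1) from OH⁻ sum to -6; with overall charge -4, Cu is +2.
Cu is in group 11, so Cu²⁺ is d⁹ (11 − 2 = 9).
Configuration: t2g^6 e_g^3, giving 1 unpaired electron.

1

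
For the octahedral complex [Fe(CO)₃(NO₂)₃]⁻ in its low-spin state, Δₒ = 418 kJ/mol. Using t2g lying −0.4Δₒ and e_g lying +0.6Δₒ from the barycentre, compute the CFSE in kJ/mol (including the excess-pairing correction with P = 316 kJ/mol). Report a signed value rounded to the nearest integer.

Ligand charges: 3×(+0) from CO and 3×(-1) from NO₂⁻ sum to -3; with overall charge -1, Fe is +2.
Fe²⁺: group 8, so d-count = 8 − 2 = 6.
Electron filling gives t2g^6 e_g^0.
The orbital stabilization is -2.4Δₒ = -2.4 × 418 = -1003 kJ/mol.
Relative to high-spin t2g^4 e_g^2 (1 paired), the low-spin configuration has 2 additional pairs, contributing +2 × 316 = +632 kJ/mol.
Combining: -1003 + 632 = -371 kJ/mol.

-371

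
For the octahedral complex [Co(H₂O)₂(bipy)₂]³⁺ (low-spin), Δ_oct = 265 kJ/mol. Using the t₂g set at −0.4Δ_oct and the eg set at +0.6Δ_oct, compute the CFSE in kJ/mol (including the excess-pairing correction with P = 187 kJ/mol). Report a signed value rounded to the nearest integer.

Ligand charges: 2×(+0) from H₂O and 2×(+0) from bipy sum to +0; with overall charge +3, Co is +3.
Co³⁺: group 9, so d-count = 9 − 3 = 6.
Configuration: t₂g⁶ eg⁰.
Orbital CFSE = 6(-0.4) + 0(0.6) = -2.4Δ_oct = -2.4 × 265 = -636 kJ/mol.
High-spin d⁶ would be t₂g⁴ eg² with 1 pair; low-spin has 3, so 2 excess pairs cost +2P = +374 kJ/mol.
Net CFSE = -636 + 374 = -262 kJ/mol.

-262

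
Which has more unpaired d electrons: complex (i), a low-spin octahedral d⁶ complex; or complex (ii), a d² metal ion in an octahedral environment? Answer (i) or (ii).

(ii)

(i): t₂g⁶ eg⁰ → 0 unpaired.
(ii): For octahedral d² the high- and low-spin configurations coincide; t₂g² eg⁰ → 2 unpaired.
So (ii) has more unpaired electrons.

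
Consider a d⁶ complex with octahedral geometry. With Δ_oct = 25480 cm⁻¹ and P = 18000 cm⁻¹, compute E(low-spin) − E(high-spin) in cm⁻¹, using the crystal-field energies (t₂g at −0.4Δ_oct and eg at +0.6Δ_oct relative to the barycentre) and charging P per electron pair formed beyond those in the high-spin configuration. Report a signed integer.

High-spin d⁶ fills as t₂g⁴ eg² with CFSE 4(−0.4) + 2(+0.6) = -0.4Δ_oct = -10192 cm⁻¹.
For low-spin the configuration is t₂g⁶ eg⁰: orbital energy -2.4 × 25480 = -61152 cm⁻¹, and 2 additional pairs relative to high-spin add 36000 cm⁻¹, giving -25152 cm⁻¹.
E(LS) − E(HS) = -25152 − (-10192) = -14960 cm⁻¹.

-14960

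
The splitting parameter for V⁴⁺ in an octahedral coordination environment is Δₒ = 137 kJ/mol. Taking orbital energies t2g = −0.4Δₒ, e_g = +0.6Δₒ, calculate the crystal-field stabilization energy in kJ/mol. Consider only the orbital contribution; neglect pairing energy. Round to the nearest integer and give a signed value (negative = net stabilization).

-55

V sits in group 5; removing 4 electrons leaves V⁴⁺ with 5 − 4 = 1 d electrons.
For octahedral d¹ the high- and low-spin configurations coincide.
Configuration: t2g^1 e_g^0.
CFSE(orbital) = 1×(-0.4Δₒ) + 0×(0.6Δₒ) = -0.4Δₒ; with Δₒ = 137 kJ/mol that is -55 kJ/mol.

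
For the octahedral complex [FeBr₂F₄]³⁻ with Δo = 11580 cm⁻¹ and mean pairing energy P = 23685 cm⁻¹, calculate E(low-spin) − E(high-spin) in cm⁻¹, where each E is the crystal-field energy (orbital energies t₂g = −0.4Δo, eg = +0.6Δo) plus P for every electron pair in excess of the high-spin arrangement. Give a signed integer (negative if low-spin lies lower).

Ligand charges: 2×(-1) from Br⁻ and 4×(-1) from F⁻ sum to -6; with overall charge -3, Fe is +3.
Group 8 minus oxidation state +3 gives a d⁵ configuration for Fe³⁺.
High-spin d⁵ fills as t₂g³ eg² with CFSE 3(−0.4) + 2(+0.6) = 0.0Δo = 0 cm⁻¹.
For low-spin the configuration is t₂g⁵ eg⁰: orbital energy -2.0 × 11580 = -23160 cm⁻¹, and 2 additional pairs relative to high-spin add 47370 cm⁻¹, giving 24210 cm⁻¹.
Thus E(LS) − E(HS) = 24210 cm⁻¹.

24210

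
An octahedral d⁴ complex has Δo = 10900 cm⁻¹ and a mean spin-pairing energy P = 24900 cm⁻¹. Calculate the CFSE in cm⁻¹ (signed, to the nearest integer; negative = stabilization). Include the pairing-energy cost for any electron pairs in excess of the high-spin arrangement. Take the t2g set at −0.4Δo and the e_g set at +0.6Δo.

With Δo < P the complex is high-spin.
That gives t2g^3 e_g^1.
Orbital CFSE = -0.6Δo = -0.6 × 10900 = -6540 cm⁻¹.
High-spin has no excess pairs, so no pairing correction applies.

-6540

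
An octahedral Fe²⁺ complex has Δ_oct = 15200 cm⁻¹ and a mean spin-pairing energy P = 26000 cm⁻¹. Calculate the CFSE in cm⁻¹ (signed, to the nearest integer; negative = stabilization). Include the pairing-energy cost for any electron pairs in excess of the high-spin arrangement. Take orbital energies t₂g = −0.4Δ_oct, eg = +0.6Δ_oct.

-6080

Group 8 minus oxidation state +2 gives a d⁶ configuration for Fe²⁺.
Here Δ_oct < P (15200 < 26000), so the high-spin state is favoured.
Filling d⁶ accordingly: t₂g⁴ eg².
Orbital CFSE = -0.4Δ_oct = -0.4 × 15200 = -6080 cm⁻¹.
High-spin has no excess pairs, so no pairing correction applies.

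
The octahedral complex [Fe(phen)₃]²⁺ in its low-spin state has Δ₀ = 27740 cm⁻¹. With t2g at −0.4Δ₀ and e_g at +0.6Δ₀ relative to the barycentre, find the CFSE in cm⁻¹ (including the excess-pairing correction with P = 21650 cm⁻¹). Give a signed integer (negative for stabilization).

-23276

phen is neutral, so the +2 overall charge sits on Fe: oxidation state +2.
Fe²⁺: group 8, so d-count = 8 − 2 = 6.
Electron filling gives t2g^6 e_g^0.
Orbital CFSE = 6(-0.4) + 0(0.6) = -2.4Δ₀ = -2.4 × 27740 = -66576 cm⁻¹.
Relative to high-spin t2g^4 e_g^2 (1 paired), the low-spin configuration has 2 additional pairs, contributing +2 × 21650 = +43300 cm⁻¹.
Overall CFSE = -66576 + 43300 = -23276 cm⁻¹.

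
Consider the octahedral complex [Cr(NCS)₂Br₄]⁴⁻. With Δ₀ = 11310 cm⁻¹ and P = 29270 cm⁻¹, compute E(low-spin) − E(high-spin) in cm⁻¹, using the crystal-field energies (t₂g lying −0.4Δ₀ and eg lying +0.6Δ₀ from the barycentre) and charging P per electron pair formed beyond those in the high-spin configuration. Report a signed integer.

17960

Ligand charges: 2×(-1) from NCS⁻ and 4×(-1) from Br⁻ sum to -6; with overall charge -4, Cr is +2.
Cr is in group 6, so Cr²⁺ is d⁴ (6 − 2 = 4).
High-spin: t₂g³ eg¹, CFSE = -0.6Δ₀ = -6786 cm⁻¹.
Low-spin t₂g⁴ eg⁰ gives -1.6Δ₀ = -18096 cm⁻¹, but forming 1 extra pair costs 1P = 29270 cm⁻¹, so E(LS) = -18096 + 29270 = 11174 cm⁻¹.
E(LS) − E(HS) = 11174 − (-6786) = 17960 cm⁻¹.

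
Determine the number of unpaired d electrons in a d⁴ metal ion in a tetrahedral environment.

4

Tetrahedral splitting is small, so the complex is high-spin.
Configuration: e^2 t2^2, giving 4 unpaired electrons.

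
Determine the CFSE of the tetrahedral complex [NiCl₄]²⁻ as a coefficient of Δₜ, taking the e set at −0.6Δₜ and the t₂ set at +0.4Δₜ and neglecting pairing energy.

Each Cl⁻ contributes -1; 4 × (-1) = -4. With overall charge -2, Ni is in the +2 oxidation state.
Ni sits in group 10; removing 2 electrons leaves Ni²⁺ with 10 − 2 = 8 d electrons.
With tetrahedral geometry the complex is necessarily high-spin.
Configuration: e⁴ t₂⁴.
CFSE = 4(-0.6Δₜ) + 4(0.4Δₜ) = -2.4Δₜ + 1.6Δₜ = -0.8Δₜ.

-0.8 Δₜ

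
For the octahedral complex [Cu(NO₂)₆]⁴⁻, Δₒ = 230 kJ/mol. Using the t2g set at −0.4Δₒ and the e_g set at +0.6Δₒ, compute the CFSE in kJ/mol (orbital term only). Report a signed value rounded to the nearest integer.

-138

Each NO₂⁻ contributes -1; 6 × (-1) = -6. With overall charge -4, Cu is in the +2 oxidation state.
Cu is in group 11, so Cu²⁺ is d⁹ (11 − 2 = 9).
The d⁹ electrons fill as t2g^6 e_g^3.
CFSE(orbital) = 6×(-0.4Δₒ) + 3×(0.6Δₒ) = -0.6Δₒ; with Δₒ = 230 kJ/mol that is -138 kJ/mol.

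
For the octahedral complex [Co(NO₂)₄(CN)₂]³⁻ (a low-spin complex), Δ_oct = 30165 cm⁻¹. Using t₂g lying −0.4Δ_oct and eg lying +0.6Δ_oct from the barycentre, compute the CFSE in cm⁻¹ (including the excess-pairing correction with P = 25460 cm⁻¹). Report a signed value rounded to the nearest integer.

-21476

Ligand charges: 4×(-1) from NO₂⁻ and 2×(-1) from CN⁻ sum to -6; with overall charge -3, Co is +3.
Co sits in group 9; removing 3 electrons leaves Co³⁺ with 9 − 3 = 6 d electrons.
Electron filling gives t₂g⁶ eg⁰.
CFSE(orbital) = 6×(-0.4Δ_oct) + 0×(0.6Δ_oct) = -2.4Δ_oct; with Δ_oct = 30165 cm⁻¹ that is -72396 cm⁻¹.
Pairing penalty: 3 pairs vs 1 in the high-spin reference → 2 extra × P = 50920 cm⁻¹.
Overall CFSE = -72396 + 50920 = -21476 cm⁻¹.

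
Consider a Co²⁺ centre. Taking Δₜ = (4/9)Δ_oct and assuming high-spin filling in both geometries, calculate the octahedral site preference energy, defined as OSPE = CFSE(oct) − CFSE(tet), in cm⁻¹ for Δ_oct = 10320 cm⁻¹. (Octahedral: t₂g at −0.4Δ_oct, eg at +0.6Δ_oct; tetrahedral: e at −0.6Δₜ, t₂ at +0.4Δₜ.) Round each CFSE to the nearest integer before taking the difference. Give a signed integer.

Co²⁺: group 9, so d-count = 9 − 2 = 7.
Octahedral high-spin t2g^5 e_g^2: CFSE = -0.8 × 10320 = -8256 cm⁻¹.
In a tetrahedral site the filling is e^4 t2^3: CFSE(tet) = -1.2Δₜ = -1.2 × (4/9)(10320) = -5504 cm⁻¹.
OSPE = CFSE(oct) − CFSE(tet) = -8256 − (-5504) = -2752 cm⁻¹.

-2752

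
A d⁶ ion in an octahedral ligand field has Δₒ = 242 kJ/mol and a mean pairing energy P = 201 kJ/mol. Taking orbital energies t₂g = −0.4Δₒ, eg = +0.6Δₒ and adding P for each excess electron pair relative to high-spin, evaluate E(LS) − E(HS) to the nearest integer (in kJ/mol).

In the high-spin limit (t₂g⁴ eg²) the orbital term is -0.4Δₒ = -97 kJ/mol, with no excess pairing.
Low-spin: t₂g⁶ eg⁰, orbital CFSE = -2.4Δₒ = -581 kJ/mol; plus 2 excess pairs × P = +402 kJ/mol; total -179 kJ/mol.
The difference is -179 − (-97) = -82 kJ/mol, so low-spin lies lower.

-82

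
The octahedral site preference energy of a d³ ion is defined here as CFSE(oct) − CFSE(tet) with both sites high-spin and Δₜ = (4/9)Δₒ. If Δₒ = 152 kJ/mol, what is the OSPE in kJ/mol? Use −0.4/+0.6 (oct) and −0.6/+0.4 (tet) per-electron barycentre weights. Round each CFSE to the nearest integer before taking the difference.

-128

In an octahedral site d³ (HS) is t2g^3 e_g^0, giving CFSE(oct) = -1.2Δₒ = -182 kJ/mol.
Tetrahedral e^2 t2^1 gives -0.8Δₜ = -0.8 × (4/9) × 152 = -54 kJ/mol.
OSPE = CFSE(oct) − CFSE(tet) = -182 − (-54) = -128 kJ/mol.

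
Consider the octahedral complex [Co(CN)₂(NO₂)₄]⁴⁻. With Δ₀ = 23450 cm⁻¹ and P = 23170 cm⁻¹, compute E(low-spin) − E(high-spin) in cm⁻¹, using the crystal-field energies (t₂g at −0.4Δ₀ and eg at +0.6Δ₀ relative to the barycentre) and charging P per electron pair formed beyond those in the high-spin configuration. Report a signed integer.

Ligand charges: 2×(-1) from CN⁻ and 4×(-1) from NO₂⁻ sum to -6; with overall charge -4, Co is +2.
Co sits in group 9; removing 2 electrons leaves Co²⁺ with 9 − 2 = 7 d electrons.
In the high-spin limit (t₂g⁵ eg²) the orbital term is -0.8Δ₀ = -18760 cm⁻¹, with no excess pairing.
For low-spin the configuration is t₂g⁶ eg¹: orbital energy -1.8 × 23450 = -42210 cm⁻¹, and 1 additional pair relative to high-spin adds 23170 cm⁻¹, giving -19040 cm⁻¹.
Thus E(LS) − E(HS) = -280 cm⁻¹.

-280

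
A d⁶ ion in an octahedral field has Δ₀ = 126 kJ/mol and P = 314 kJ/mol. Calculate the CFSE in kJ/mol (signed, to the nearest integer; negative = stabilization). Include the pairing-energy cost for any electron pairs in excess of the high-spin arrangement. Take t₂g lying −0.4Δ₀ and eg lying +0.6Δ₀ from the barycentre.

Here Δ₀ < P (126 < 314), so the high-spin state is favoured.
Configuration: t₂g⁴ eg².
Orbital CFSE = -0.4Δ₀ = -0.4 × 126 = -50 kJ/mol.
High-spin has no excess pairs, so no pairing correction applies.

-50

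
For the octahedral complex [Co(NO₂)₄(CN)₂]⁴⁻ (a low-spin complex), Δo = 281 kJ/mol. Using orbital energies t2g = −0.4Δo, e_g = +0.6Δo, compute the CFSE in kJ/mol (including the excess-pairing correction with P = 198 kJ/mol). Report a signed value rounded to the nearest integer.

-308

Ligand charges: 4×(-1) from NO₂⁻ and 2×(-1) from CN⁻ sum to -6; with overall charge -4, Co is +2.
Co sits in group 9; removing 2 electrons leaves Co²⁺ with 9 − 2 = 7 d electrons.
Electron filling gives t2g^6 e_g^1.
The orbital stabilization is -1.8Δo = -1.8 × 281 = -506 kJ/mol.
High-spin d⁷ would be t2g^5 e_g^2 with 2 pairs; low-spin has 3, so 1 excess pair costs +1P = +198 kJ/mol.
Net CFSE = -506 + 198 = -308 kJ/mol.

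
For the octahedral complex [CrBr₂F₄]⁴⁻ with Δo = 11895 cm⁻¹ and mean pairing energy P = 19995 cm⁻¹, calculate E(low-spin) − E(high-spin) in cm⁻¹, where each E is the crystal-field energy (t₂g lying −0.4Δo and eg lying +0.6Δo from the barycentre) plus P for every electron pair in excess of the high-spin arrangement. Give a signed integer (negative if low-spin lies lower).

Ligand charges: 2×(-1) from Br⁻ and 4×(-1) from F⁻ sum to -6; with overall charge -4, Cr is +2.
Group 6 minus oxidation state +2 gives a d⁴ configuration for Cr²⁺.
High-spin: t₂g³ eg¹, CFSE = -0.6Δo = -7137 cm⁻¹.
Low-spin t₂g⁴ eg⁰ gives -1.6Δo = -19032 cm⁻¹, but forming 1 extra pair costs 1P = 19995 cm⁻¹, so E(LS) = -19032 + 19995 = 963 cm⁻¹.
The difference is 963 − (-7137) = 8100 cm⁻¹, so high-spin lies lower.

8100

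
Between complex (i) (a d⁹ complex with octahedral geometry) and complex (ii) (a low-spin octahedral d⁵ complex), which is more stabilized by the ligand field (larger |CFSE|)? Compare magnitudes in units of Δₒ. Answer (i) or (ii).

(i): For octahedral d⁹ the high- and low-spin configurations coincide; t₂g⁶ eg³, CFSE = -0.6Δₒ.
(ii): t2g^5 e_g^0, CFSE = -2.0Δₒ.
So (ii) has the larger |CFSE|.

(ii)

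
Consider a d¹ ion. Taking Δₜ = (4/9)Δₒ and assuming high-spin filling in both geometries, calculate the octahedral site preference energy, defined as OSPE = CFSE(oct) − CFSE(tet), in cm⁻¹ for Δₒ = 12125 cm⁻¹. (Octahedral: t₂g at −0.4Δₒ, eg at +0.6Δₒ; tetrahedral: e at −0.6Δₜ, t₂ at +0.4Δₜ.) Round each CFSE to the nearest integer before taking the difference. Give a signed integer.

In an octahedral site d¹ (HS) is t₂g¹ eg⁰, giving CFSE(oct) = -0.4Δₒ = -4850 cm⁻¹.
Tetrahedral e¹ t₂⁰ gives -0.6Δₜ = -0.6 × (4/9) × 12125 = -3233 cm⁻¹.
OSPE = -4850 − (-3233) = -1617 cm⁻¹.

-1617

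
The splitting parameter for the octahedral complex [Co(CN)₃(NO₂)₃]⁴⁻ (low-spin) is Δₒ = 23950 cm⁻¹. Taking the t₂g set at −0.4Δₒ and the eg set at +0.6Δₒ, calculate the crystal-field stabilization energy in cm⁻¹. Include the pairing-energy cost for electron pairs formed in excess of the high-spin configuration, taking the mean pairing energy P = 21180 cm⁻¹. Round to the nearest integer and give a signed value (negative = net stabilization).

Ligand charges: 3×(-1) from CN⁻ and 3×(-1) from NO₂⁻ sum to -6; with overall charge -4, Co is +2.
Co is in group 9, so Co²⁺ is d⁷ (9 − 2 = 7).
The d⁷ electrons fill as t₂g⁶ eg¹.
Orbital CFSE = 6(-0.4) + 1(0.6) = -1.8Δₒ = -1.8 × 23950 = -43110 cm⁻¹.
Relative to high-spin t₂g⁵ eg² (2 paired), the low-spin configuration has 1 additional pair, contributing +1 × 21180 = +21180 cm⁻¹.
Net CFSE = -43110 + 21180 = -21930 cm⁻¹.

-21930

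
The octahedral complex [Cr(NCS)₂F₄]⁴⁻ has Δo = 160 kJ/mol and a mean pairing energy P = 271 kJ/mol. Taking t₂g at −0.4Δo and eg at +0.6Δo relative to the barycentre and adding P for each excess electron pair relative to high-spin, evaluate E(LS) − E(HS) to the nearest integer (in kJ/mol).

111

Ligand charges: 2×(-1) from NCS⁻ and 4×(-1) from F⁻ sum to -6; with overall charge -4, Cr is +2.
Cr is in group 6, so Cr²⁺ is d⁴ (6 − 2 = 4).
In the high-spin limit (t₂g³ eg¹) the orbital term is -0.6Δo = -96 kJ/mol, with no excess pairing.
For low-spin the configuration is t₂g⁴ eg⁰: orbital energy -1.6 × 160 = -256 kJ/mol, and 1 additional pair relative to high-spin adds 271 kJ/mol, giving 15 kJ/mol.
Thus E(LS) − E(HS) = 111 kJ/mol.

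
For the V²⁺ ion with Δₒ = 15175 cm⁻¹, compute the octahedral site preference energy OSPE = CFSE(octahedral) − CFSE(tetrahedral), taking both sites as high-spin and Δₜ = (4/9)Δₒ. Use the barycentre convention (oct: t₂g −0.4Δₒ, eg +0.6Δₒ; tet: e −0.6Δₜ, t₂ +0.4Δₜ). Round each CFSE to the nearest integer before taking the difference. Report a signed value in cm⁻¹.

Group 5 minus oxidation state +2 gives a d³ configuration for V²⁺.
Octahedral high-spin t2g^3 e_g^0: CFSE = -1.2 × 15175 = -18210 cm⁻¹.
In a tetrahedral site the filling is e^2 t2^1: CFSE(tet) = -0.8Δₜ = -0.8 × (4/9)(15175) = -5396 cm⁻¹.
OSPE = -18210 − (-5396) = -12814 cm⁻¹.

-12814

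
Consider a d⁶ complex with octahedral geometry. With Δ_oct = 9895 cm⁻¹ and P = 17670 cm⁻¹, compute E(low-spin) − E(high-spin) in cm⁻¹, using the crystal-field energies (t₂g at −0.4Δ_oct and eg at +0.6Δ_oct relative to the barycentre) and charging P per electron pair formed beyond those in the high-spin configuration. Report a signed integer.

15550

In the high-spin limit (t₂g⁴ eg²) the orbital term is -0.4Δ_oct = -3958 cm⁻¹, with no excess pairing.
Low-spin t₂g⁶ eg⁰ gives -2.4Δ_oct = -23748 cm⁻¹, but forming 2 extra pairs costs 2P = 35340 cm⁻¹, so E(LS) = -23748 + 35340 = 11592 cm⁻¹.
The difference is 11592 − (-3958) = 15550 cm⁻¹, so high-spin lies lower.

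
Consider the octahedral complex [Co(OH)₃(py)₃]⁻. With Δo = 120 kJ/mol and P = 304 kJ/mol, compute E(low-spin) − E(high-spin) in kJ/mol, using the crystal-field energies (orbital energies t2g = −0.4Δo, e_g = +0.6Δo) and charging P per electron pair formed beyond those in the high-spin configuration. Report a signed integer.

184

Ligand charges: 3×(-1) from OH⁻ and 3×(+0) from py sum to -3; with overall charge -1, Co is +2.
Co is in group 9, so Co²⁺ is d⁷ (9 − 2 = 7).
High-spin d⁷ fills as t2g^5 e_g^2 with CFSE 5(−0.4) + 2(+0.6) = -0.8Δo = -96 kJ/mol.
Low-spin t2g^6 e_g^1 gives -1.8Δo = -216 kJ/mol, but forming 1 extra pair costs 1P = 304 kJ/mol, so E(LS) = -216 + 304 = 88 kJ/mol.
The difference is 88 − (-96) = 184 kJ/mol, so high-spin lies lower.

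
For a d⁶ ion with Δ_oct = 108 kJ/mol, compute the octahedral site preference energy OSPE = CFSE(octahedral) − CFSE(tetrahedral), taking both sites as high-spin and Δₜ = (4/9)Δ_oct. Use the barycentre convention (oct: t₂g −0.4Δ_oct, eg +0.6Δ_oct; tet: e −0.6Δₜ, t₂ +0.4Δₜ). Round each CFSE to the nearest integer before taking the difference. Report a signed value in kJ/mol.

-14

In an octahedral site d⁶ (HS) is t2g^4 e_g^2, giving CFSE(oct) = -0.4Δ_oct = -43 kJ/mol.
In a tetrahedral site the filling is e^3 t2^3: CFSE(tet) = -0.6Δₜ = -0.6 × (4/9)(108) = -29 kJ/mol.
OSPE = -43 − (-29) = -14 kJ/mol.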